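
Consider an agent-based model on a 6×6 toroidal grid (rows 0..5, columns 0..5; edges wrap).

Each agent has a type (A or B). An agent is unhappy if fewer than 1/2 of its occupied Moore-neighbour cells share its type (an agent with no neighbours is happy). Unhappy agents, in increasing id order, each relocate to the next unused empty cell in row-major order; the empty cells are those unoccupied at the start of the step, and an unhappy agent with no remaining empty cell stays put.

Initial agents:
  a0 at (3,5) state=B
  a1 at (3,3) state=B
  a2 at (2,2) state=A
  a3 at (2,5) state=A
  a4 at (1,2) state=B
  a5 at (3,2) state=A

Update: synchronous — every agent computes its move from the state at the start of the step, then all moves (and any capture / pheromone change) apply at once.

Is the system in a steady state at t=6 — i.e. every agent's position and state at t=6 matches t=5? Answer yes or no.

t=1: a0@(0,0):B a1@(0,1):B a2@(0,2):A a3@(0,3):A a4@(0,4):B a5@(3,2):A
t=2: a0@(0,0):B a1@(0,1):B a2@(0,2):A a3@(0,3):A a4@(0,5):B a5@(3,2):A
t=3: (unchanged — steady state)

yes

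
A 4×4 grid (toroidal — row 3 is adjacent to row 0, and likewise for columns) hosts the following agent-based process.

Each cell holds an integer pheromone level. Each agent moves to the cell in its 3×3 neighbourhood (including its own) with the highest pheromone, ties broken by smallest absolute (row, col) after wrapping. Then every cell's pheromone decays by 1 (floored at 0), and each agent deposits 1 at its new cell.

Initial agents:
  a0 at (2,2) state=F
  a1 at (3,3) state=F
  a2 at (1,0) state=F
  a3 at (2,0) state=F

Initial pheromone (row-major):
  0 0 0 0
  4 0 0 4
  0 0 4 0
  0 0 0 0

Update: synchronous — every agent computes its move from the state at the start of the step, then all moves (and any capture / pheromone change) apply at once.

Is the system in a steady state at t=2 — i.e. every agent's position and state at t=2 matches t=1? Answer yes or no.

no

t=1: a0@(1,3) a1@(2,2) a2@(1,0) a3@(1,0) | pheromone: 0 0 0 0 / 5 0 0 4 / 0 0 4 0 / 0 0 0 0
t=2: a0@(1,0) a1@(1,3) a2@(1,0) a3@(1,0) | pheromone: 0 0 0 0 / 7 0 0 4 / 0 0 3 0 / 0 0 0 0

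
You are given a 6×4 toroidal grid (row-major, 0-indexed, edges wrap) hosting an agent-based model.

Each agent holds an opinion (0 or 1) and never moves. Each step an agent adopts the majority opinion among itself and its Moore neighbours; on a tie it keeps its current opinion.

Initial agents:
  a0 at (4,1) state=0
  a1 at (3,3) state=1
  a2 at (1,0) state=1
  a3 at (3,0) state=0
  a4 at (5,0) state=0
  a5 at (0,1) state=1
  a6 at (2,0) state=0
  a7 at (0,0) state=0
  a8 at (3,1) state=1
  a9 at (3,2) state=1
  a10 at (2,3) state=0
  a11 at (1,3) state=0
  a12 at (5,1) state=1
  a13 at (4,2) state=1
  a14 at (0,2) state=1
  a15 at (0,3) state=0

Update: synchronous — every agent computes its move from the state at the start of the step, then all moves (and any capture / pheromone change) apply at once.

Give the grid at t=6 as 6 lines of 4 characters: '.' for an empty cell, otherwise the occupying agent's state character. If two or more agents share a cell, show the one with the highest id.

0110
0..0
0..0
0111
.11.
01..

t=1: a0@(4,1):1 a1@(3,3):1 a2@(1,0):0 a3@(3,0):0 a4@(5,0):0 a5@(0,1):1 a6@(2,0):0 a7@(0,0):0 a8@(3,1):1 a9@(3,2):1 a10@(2,3):0 a11@(1,3):0 a12@(5,1):1 a13@(4,2):1 a14@(0,2):1 a15@(0,3):0
t=2: (unchanged — steady state)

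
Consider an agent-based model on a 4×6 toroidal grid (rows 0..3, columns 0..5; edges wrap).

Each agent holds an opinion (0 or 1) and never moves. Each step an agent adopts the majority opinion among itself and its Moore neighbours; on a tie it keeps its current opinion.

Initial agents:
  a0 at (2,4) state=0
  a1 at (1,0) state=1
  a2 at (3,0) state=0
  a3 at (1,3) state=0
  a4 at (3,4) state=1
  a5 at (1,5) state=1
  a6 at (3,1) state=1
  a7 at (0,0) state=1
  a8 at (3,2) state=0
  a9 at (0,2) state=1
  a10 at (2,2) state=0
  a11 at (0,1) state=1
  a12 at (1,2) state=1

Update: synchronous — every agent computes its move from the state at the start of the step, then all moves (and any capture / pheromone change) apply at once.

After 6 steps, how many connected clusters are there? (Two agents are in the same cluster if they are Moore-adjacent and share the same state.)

1

t=1: a0@(2,4):0 a1@(1,0):1 a2@(3,0):1 a3@(1,3):0 a4@(3,4):1 a5@(1,5):1 a6@(3,1):1 a7@(0,0):1 a8@(3,2):1 a9@(0,2):1 a10@(2,2):0 a11@(0,1):1 a12@(1,2):1
t=2: a0@(2,4):0 a1@(1,0):1 a2@(3,0):1 a3@(1,3):0 a4@(3,4):1 a5@(1,5):1 a6@(3,1):1 a7@(0,0):1 a8@(3,2):1 a9@(0,2):1 a10@(2,2):1 a11@(0,1):1 a12@(1,2):1
t=3: a0@(2,4):0 a1@(1,0):1 a2@(3,0):1 a3@(1,3):1 a4@(3,4):1 a5@(1,5):1 a6@(3,1):1 a7@(0,0):1 a8@(3,2):1 a9@(0,2):1 a10@(2,2):1 a11@(0,1):1 a12@(1,2):1
t=4: a0@(2,4):1 a1@(1,0):1 a2@(3,0):1 a3@(1,3):1 a4@(3,4):1 a5@(1,5):1 a6@(3,1):1 a7@(0,0):1 a8@(3,2):1 a9@(0,2):1 a10@(2,2):1 a11@(0,1):1 a12@(1,2):1
t=5: (unchanged — steady state)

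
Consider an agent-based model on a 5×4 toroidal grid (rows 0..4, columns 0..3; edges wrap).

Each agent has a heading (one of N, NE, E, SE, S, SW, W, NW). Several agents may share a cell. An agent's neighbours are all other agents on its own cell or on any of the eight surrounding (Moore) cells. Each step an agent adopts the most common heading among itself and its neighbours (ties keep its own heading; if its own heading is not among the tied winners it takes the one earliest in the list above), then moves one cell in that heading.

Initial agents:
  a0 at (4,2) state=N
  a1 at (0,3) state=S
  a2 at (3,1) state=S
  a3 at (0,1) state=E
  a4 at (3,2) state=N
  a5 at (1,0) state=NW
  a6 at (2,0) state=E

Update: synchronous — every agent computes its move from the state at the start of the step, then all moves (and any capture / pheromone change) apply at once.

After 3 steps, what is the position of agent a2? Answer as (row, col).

(0, 1)

t=1: a0@(3,2):N a1@(1,3):S a2@(2,1):N a3@(0,2):E a4@(2,2):N a5@(1,1):E a6@(2,1):E
t=2: a0@(2,2):N a1@(2,3):S a2@(1,1):N a3@(0,3):E a4@(1,2):N a5@(1,2):E a6@(1,1):N
t=3: a0@(1,2):N a1@(1,3):N a2@(0,1):N a3@(0,0):E a4@(0,2):N a5@(0,2):N a6@(0,1):N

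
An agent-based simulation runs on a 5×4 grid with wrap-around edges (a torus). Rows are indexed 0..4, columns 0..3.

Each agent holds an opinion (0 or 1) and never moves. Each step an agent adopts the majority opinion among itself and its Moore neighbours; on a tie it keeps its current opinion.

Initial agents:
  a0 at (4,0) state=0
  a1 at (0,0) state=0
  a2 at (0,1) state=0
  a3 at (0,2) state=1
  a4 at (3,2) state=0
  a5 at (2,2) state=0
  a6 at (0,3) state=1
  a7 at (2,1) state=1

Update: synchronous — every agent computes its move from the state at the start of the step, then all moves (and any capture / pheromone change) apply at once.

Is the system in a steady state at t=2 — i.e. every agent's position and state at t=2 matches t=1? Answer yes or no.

yes

t=1: a0@(4,0):0 a1@(0,0):0 a2@(0,1):0 a3@(0,2):1 a4@(3,2):0 a5@(2,2):0 a6@(0,3):1 a7@(2,1):0
t=2: (unchanged — steady state)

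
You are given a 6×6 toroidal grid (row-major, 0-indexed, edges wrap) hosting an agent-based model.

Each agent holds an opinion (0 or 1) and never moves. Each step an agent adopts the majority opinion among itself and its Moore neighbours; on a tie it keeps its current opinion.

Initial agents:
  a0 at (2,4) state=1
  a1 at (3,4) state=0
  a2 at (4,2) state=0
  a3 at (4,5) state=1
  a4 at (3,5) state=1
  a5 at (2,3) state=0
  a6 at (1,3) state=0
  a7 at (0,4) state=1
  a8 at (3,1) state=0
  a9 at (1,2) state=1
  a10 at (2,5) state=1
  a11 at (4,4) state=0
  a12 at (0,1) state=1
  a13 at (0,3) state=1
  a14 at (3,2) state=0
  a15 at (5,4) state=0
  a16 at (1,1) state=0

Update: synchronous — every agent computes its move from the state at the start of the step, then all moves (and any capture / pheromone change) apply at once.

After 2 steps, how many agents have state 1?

t=1: a0@(2,4):1 a1@(3,4):1 a2@(4,2):0 a3@(4,5):0 a4@(3,5):1 a5@(2,3):0 a6@(1,3):1 a7@(0,4):1 a8@(3,1):0 a9@(1,2):1 a10@(2,5):1 a11@(4,4):0 a12@(0,1):1 a13@(0,3):1 a14@(3,2):0 a15@(5,4):1 a16@(1,1):1
t=2: a0@(2,4):1 a1@(3,4):1 a2@(4,2):0 a3@(4,5):1 a4@(3,5):1 a5@(2,3):1 a6@(1,3):1 a7@(0,4):1 a8@(3,1):0 a9@(1,2):1 a10@(2,5):1 a11@(4,4):1 a12@(0,1):1 a13@(0,3):1 a14@(3,2):0 a15@(5,4):1 a16@(1,1):1

14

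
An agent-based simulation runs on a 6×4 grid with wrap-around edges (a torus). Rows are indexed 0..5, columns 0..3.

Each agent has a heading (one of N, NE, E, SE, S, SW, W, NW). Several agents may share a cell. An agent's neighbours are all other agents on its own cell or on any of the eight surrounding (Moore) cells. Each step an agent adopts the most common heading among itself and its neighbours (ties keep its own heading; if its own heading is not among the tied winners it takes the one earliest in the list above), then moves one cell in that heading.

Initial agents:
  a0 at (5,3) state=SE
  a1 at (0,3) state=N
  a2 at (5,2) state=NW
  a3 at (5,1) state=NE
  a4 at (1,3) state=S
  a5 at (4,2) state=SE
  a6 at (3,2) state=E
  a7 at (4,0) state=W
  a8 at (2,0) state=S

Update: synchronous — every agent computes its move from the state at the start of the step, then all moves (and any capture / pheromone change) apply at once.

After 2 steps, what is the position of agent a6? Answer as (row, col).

(4, 3)

t=1: a0@(0,0):SE a1@(5,3):N a2@(0,3):SE a3@(4,2):NE a4@(2,3):S a5@(5,3):SE a6@(3,3):E a7@(4,3):W a8@(3,0):S
t=2: a0@(1,1):SE a1@(0,0):SE a2@(1,0):SE a3@(3,3):NE a4@(3,3):S a5@(0,0):SE a6@(4,3):S a7@(4,2):W a8@(4,0):S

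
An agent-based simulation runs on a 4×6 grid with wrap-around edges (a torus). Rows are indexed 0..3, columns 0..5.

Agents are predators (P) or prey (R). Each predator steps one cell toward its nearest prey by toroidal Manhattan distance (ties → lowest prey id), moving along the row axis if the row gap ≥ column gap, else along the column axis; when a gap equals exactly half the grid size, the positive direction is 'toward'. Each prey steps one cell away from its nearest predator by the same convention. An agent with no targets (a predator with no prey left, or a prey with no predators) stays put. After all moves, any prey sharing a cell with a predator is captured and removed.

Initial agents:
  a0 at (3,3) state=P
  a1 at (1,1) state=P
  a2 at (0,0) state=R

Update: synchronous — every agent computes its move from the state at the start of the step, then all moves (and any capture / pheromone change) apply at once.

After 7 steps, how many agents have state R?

t=1: a0@(3,4):P a1@(0,1):P a2@(3,0):R
t=2: a0@(3,5):P a1@(3,1):P
t=3: (unchanged — steady state)

0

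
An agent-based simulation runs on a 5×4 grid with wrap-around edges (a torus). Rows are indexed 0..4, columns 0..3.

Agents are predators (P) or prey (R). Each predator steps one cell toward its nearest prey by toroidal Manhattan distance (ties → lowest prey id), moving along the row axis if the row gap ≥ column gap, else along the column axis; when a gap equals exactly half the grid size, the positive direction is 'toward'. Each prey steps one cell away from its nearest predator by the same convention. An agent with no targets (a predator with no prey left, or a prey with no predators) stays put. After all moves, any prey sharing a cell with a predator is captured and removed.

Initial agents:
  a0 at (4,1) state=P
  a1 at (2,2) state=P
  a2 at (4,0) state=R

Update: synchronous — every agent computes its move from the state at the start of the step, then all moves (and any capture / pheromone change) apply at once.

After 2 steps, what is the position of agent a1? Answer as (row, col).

t=1: a0@(4,0):P a1@(3,2):P a2@(4,3):R
t=2: a0@(4,3):P a1@(4,2):P

(4, 2)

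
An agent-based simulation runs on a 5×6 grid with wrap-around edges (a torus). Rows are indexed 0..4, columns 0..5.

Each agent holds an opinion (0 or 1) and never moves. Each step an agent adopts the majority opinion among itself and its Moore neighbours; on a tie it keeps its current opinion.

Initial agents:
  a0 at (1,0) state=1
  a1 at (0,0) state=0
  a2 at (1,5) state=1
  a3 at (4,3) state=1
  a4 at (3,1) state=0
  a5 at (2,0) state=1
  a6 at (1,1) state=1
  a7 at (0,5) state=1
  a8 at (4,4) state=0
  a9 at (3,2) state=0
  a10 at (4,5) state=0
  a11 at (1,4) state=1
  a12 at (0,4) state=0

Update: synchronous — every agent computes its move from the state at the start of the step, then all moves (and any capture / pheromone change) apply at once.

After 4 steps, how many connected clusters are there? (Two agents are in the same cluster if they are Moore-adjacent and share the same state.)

2

t=1: a0@(1,0):1 a1@(0,0):1 a2@(1,5):1 a3@(4,3):0 a4@(3,1):0 a5@(2,0):1 a6@(1,1):1 a7@(0,5):1 a8@(4,4):0 a9@(3,2):0 a10@(4,5):0 a11@(1,4):1 a12@(0,4):1
t=2: a0@(1,0):1 a1@(0,0):1 a2@(1,5):1 a3@(4,3):0 a4@(3,1):0 a5@(2,0):1 a6@(1,1):1 a7@(0,5):1 a8@(4,4):0 a9@(3,2):0 a10@(4,5):1 a11@(1,4):1 a12@(0,4):1
t=3: a0@(1,0):1 a1@(0,0):1 a2@(1,5):1 a3@(4,3):0 a4@(3,1):0 a5@(2,0):1 a6@(1,1):1 a7@(0,5):1 a8@(4,4):1 a9@(3,2):0 a10@(4,5):1 a11@(1,4):1 a12@(0,4):1
t=4: (unchanged — steady state)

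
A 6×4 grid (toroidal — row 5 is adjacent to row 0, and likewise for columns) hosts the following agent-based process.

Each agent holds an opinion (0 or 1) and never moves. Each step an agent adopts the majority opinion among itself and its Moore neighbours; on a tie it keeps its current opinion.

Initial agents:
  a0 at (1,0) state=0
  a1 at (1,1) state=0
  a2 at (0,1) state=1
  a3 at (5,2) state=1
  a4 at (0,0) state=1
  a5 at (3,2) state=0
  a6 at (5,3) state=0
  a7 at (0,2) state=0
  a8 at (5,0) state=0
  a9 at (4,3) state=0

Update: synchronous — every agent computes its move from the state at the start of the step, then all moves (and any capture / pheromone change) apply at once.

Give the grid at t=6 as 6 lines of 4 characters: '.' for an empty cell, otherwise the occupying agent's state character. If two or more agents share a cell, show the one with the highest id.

000.
00..
....
..0.
...0
0.00

t=1: a0@(1,0):0 a1@(1,1):0 a2@(0,1):0 a3@(5,2):0 a4@(0,0):0 a5@(3,2):0 a6@(5,3):0 a7@(0,2):0 a8@(5,0):0 a9@(4,3):0
t=2: (unchanged — steady state)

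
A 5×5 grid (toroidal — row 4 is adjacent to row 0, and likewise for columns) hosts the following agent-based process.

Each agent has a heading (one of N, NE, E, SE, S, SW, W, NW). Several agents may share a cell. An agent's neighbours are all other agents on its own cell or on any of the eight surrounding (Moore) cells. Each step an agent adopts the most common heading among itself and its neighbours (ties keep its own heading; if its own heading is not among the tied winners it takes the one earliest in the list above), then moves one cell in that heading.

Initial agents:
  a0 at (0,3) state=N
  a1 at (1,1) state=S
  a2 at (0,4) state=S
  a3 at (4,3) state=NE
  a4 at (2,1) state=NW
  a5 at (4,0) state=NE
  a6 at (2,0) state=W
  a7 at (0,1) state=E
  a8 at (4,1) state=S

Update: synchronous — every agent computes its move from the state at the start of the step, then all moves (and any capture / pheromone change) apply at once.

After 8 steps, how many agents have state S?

8

t=1: a0@(4,3):N a1@(2,1):S a2@(4,0):NE a3@(3,4):NE a4@(1,0):NW a5@(0,0):S a6@(2,4):W a7@(1,1):S a8@(0,1):S
t=2: a0@(3,3):N a1@(3,1):S a2@(3,1):NE a3@(2,0):NE a4@(2,0):S a5@(1,0):S a6@(2,3):W a7@(2,1):S a8@(1,1):S
t=3: a0@(2,3):N a1@(4,1):S a2@(4,1):S a3@(3,0):S a4@(3,0):S a5@(2,0):S a6@(2,2):W a7@(3,1):S a8@(2,1):S
t=4: a0@(1,3):N a1@(0,1):S a2@(0,1):S a3@(4,0):S a4@(4,0):S a5@(3,0):S a6@(3,2):S a7@(4,1):S a8@(3,1):S
t=5: a0@(0,3):N a1@(1,1):S a2@(1,1):S a3@(0,0):S a4@(0,0):S a5@(4,0):S a6@(4,2):S a7@(0,1):S a8@(4,1):S
t=6: a0@(4,3):N a1@(2,1):S a2@(2,1):S a3@(1,0):S a4@(1,0):S a5@(0,0):S a6@(0,2):S a7@(1,1):S a8@(0,1):S
t=7: a0@(3,3):N a1@(3,1):S a2@(3,1):S a3@(2,0):S a4@(2,0):S a5@(1,0):S a6@(1,2):S a7@(2,1):S a8@(1,1):S
t=8: a0@(2,3):N a1@(4,1):S a2@(4,1):S a3@(3,0):S a4@(3,0):S a5@(2,0):S a6@(2,2):S a7@(3,1):S a8@(2,1):S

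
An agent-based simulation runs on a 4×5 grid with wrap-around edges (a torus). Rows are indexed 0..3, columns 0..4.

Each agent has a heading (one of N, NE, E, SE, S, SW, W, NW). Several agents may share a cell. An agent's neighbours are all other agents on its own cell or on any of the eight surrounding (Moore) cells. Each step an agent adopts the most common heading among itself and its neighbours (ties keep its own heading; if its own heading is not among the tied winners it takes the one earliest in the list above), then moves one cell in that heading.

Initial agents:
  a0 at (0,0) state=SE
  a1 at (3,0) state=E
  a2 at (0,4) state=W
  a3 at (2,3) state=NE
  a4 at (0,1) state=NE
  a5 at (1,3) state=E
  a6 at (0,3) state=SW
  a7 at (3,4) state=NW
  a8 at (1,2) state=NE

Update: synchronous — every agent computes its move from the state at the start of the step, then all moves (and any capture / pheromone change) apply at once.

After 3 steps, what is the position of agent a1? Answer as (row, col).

t=1: a0@(1,1):SE a1@(3,1):E a2@(0,0):E a3@(1,4):NE a4@(3,2):NE a5@(0,4):NE a6@(1,2):SW a7@(2,3):NW a8@(0,3):NE
t=2: a0@(2,2):SE a1@(3,2):E a2@(0,1):E a3@(0,0):NE a4@(2,3):NE a5@(3,0):NE a6@(2,1):SW a7@(1,4):NE a8@(3,4):NE
t=3: a0@(3,3):SE a1@(3,3):E a2@(0,2):E a3@(3,1):NE a4@(1,4):NE a5@(2,1):NE a6@(3,0):SW a7@(0,0):NE a8@(2,0):NE

(3, 3)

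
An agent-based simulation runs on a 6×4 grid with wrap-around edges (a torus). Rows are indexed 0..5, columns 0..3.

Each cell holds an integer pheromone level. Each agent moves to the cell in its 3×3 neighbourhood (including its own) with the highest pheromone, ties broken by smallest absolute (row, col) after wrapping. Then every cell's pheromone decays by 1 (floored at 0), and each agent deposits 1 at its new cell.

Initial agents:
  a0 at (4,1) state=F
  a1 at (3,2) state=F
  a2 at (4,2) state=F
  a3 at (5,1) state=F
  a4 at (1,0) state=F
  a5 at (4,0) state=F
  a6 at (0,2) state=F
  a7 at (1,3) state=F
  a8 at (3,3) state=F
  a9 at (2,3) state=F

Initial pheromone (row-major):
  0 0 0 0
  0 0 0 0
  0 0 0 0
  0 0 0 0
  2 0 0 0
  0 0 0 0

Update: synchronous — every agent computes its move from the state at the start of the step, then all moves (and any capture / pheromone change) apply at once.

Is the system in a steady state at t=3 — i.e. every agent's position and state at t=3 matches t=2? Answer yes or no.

no

t=1: a0@(4,0) a1@(2,1) a2@(3,1) a3@(4,0) a4@(0,0) a5@(4,0) a6@(0,1) a7@(0,0) a8@(4,0) a9@(1,0) | pheromone: 2 1 0 0 / 1 0 0 0 / 0 1 0 0 / 0 1 0 0 / 5 0 0 0 / 0 0 0 0
t=2: a0@(4,0) a1@(1,0) a2@(4,0) a3@(4,0) a4@(0,0) a5@(4,0) a6@(0,0) a7@(0,0) a8@(4,0) a9@(0,0) | pheromone: 5 0 0 0 / 1 0 0 0 / 0 0 0 0 / 0 0 0 0 / 9 0 0 0 / 0 0 0 0
t=3: a0@(4,0) a1@(0,0) a2@(4,0) a3@(4,0) a4@(0,0) a5@(4,0) a6@(0,0) a7@(0,0) a8@(4,0) a9@(0,0) | pheromone: 9 0 0 0 / 0 0 0 0 / 0 0 0 0 / 0 0 0 0 / 13 0 0 0 / 0 0 0 0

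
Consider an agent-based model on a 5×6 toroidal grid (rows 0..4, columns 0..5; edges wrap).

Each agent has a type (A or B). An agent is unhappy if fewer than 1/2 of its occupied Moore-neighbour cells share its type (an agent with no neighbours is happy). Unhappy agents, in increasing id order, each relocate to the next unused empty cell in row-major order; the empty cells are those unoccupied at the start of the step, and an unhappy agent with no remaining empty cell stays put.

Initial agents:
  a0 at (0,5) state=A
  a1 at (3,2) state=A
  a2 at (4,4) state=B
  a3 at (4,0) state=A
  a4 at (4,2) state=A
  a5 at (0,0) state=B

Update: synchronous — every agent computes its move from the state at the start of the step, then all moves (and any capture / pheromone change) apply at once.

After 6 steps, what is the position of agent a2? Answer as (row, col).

(0, 0)

t=1: a0@(0,1):A a1@(3,2):A a2@(0,2):B a3@(4,0):A a4@(4,2):A a5@(0,3):B
t=2: a0@(0,1):A a1@(3,2):A a2@(0,0):B a3@(4,0):A a4@(4,2):A a5@(0,3):B
t=3: a0@(0,1):A a1@(3,2):A a2@(0,2):B a3@(4,0):A a4@(4,2):A a5@(0,4):B
t=4: a0@(0,1):A a1@(3,2):A a2@(0,0):B a3@(4,0):A a4@(4,2):A a5@(0,4):B
t=5: a0@(0,1):A a1@(3,2):A a2@(0,2):B a3@(4,0):A a4@(4,2):A a5@(0,4):B
t=6: a0@(0,1):A a1@(3,2):A a2@(0,0):B a3@(4,0):A a4@(4,2):A a5@(0,4):B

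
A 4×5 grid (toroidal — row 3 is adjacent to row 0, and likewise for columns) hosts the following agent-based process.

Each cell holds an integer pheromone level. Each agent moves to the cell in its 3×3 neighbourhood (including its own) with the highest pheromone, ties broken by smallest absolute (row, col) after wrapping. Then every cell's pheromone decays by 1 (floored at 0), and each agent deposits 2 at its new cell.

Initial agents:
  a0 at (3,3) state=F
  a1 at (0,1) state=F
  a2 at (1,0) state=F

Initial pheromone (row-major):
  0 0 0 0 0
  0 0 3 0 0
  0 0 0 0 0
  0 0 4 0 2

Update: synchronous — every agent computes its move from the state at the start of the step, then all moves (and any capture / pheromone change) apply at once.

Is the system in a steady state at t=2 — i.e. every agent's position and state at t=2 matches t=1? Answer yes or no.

yes

t=1: a0@(3,2) a1@(3,2) a2@(0,0) | pheromone: 2 0 0 0 0 / 0 0 2 0 0 / 0 0 0 0 0 / 0 0 7 0 1
t=2: a0@(3,2) a1@(3,2) a2@(0,0) | pheromone: 3 0 0 0 0 / 0 0 1 0 0 / 0 0 0 0 0 / 0 0 10 0 0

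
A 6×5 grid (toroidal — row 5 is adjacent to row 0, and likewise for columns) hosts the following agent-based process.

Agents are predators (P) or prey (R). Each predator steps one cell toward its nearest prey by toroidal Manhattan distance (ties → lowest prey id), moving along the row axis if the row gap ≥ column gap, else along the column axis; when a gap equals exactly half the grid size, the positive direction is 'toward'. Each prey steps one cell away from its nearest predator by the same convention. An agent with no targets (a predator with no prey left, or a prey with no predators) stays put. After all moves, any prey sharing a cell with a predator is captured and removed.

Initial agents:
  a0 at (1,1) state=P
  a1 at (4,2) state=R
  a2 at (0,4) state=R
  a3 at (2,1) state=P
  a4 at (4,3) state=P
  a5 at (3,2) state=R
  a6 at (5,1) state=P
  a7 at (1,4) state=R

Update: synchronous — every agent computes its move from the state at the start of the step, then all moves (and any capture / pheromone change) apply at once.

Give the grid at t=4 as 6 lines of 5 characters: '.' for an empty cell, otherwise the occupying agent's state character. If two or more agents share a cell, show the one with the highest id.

.....
.PP..
.....
.....
.....
.....

t=1: a0@(1,0):P a2@(0,3):R a3@(3,1):P a4@(4,2):P a6@(4,1):P a7@(1,3):R
t=2: a0@(1,4):P a2@(0,2):R a3@(2,1):P a4@(5,2):P a6@(5,1):P a7@(1,2):R
t=3: a0@(1,3):P a2@(1,2):R a3@(1,1):P a4@(0,2):P a6@(0,1):P
t=4: a0@(1,2):P a3@(1,2):P a4@(1,2):P a6@(1,1):P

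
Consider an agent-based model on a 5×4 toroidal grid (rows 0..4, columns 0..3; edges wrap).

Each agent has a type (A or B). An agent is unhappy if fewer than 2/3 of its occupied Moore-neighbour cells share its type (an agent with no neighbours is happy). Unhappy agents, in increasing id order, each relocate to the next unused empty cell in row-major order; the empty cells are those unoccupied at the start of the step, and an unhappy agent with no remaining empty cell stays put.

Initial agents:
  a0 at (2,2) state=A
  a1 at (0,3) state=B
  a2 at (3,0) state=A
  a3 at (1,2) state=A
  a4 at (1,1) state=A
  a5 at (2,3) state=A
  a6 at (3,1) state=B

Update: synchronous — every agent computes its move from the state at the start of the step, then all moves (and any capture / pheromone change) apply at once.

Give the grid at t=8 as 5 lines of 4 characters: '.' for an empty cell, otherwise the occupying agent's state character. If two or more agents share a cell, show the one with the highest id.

t=1: a0@(2,2):A a1@(0,0):B a2@(0,1):A a3@(1,2):A a4@(1,1):A a5@(2,3):A a6@(0,2):B
t=2: a0@(2,2):A a1@(0,3):B a2@(1,0):A a3@(1,2):A a4@(1,3):A a5@(2,3):A a6@(2,0):B
t=3: a0@(2,2):A a1@(0,0):B a2@(0,1):A a3@(1,2):A a4@(1,3):A a5@(2,3):A a6@(0,2):B
t=4: a0@(2,2):A a1@(0,3):B a2@(1,0):A a3@(1,2):A a4@(1,1):A a5@(2,3):A a6@(2,0):B
t=5: a0@(2,2):A a1@(0,0):B a2@(0,1):A a3@(1,2):A a4@(1,1):A a5@(2,3):A a6@(0,2):B
t=6: a0@(2,2):A a1@(0,3):B a2@(1,0):A a3@(1,2):A a4@(1,3):A a5@(2,3):A a6@(2,0):B
t=7: a0@(2,2):A a1@(0,0):B a2@(0,1):A a3@(1,2):A a4@(1,3):A a5@(2,3):A a6@(0,2):B
t=8: a0@(2,2):A a1@(0,3):B a2@(1,0):A a3@(1,2):A a4@(1,1):A a5@(2,3):A a6@(2,0):B

...B
AAA.
B.AA
....
....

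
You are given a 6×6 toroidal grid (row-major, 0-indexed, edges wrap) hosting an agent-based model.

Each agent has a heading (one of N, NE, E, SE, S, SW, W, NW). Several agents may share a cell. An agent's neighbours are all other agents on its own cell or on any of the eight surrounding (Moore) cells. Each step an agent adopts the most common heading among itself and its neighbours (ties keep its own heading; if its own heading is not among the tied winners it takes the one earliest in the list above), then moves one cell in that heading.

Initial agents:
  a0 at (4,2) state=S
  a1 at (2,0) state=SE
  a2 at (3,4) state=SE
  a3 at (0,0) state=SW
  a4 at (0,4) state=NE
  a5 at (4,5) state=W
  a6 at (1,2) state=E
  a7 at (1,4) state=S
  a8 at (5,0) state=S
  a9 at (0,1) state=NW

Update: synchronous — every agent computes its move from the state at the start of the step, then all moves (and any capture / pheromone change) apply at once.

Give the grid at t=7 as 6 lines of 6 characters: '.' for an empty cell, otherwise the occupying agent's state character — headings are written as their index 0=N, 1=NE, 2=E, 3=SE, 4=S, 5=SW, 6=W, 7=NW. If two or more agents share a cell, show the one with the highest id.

t=1: a0@(5,2):S a1@(3,1):SE a2@(4,5):SE a3@(1,5):SW a4@(5,5):NE a5@(4,4):W a6@(1,3):E a7@(2,4):S a8@(0,0):S a9@(5,0):NW
t=2: a0@(0,2):S a1@(4,2):SE a2@(5,0):SE a3@(2,5):S a4@(4,0):NE a5@(4,3):W a6@(1,4):E a7@(3,4):S a8@(1,0):S a9@(4,5):NW
t=3: a0@(1,2):S a1@(5,3):SE a2@(0,1):SE a3@(3,5):S a4@(3,1):NE a5@(4,2):W a6@(1,5):E a7@(4,4):S a8@(2,0):S a9@(3,4):NW
t=4: a0@(2,2):S a1@(0,4):SE a2@(1,2):SE a3@(4,5):S a4@(2,2):NE a5@(4,1):W a6@(1,0):E a7@(5,4):S a8@(3,0):S a9@(4,4):S
t=5: a0@(3,2):S a1@(1,5):SE a2@(2,3):SE a3@(5,5):S a4@(1,3):NE a5@(4,0):W a6@(1,1):E a7@(0,4):S a8@(4,0):S a9@(5,4):S
t=6: a0@(4,2):S a1@(2,0):SE a2@(3,4):SE a3@(0,5):S a4@(0,4):NE a5@(5,0):S a6@(1,2):E a7@(1,4):S a8@(5,0):S a9@(0,4):S
t=7: a0@(5,2):S a1@(3,1):SE a2@(4,5):SE a3@(1,5):S a4@(1,4):S a5@(0,0):S a6@(1,3):E a7@(2,4):S a8@(0,0):S a9@(1,4):S

4.....
...244
....4.
.3....
.....3
..4...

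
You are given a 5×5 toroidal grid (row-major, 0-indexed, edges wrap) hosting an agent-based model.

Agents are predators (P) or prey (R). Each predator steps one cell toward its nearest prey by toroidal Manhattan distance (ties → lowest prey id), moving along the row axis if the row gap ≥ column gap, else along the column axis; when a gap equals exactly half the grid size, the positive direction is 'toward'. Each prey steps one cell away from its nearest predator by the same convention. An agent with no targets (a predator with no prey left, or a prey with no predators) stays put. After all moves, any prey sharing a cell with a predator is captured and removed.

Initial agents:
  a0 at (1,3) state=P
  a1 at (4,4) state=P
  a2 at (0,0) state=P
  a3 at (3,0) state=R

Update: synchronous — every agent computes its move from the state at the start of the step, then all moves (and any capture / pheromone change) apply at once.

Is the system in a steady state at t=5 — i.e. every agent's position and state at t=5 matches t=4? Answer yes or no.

no

t=1: a0@(2,3):P a1@(3,4):P a2@(4,0):P a3@(2,0):R
t=2: a0@(2,4):P a1@(2,4):P a2@(3,0):P a3@(2,1):R
t=3: a0@(2,0):P a1@(2,0):P a2@(2,0):P a3@(2,2):R
t=4: a0@(2,1):P a1@(2,1):P a2@(2,1):P a3@(2,3):R
t=5: a0@(2,2):P a1@(2,2):P a2@(2,2):P a3@(2,4):R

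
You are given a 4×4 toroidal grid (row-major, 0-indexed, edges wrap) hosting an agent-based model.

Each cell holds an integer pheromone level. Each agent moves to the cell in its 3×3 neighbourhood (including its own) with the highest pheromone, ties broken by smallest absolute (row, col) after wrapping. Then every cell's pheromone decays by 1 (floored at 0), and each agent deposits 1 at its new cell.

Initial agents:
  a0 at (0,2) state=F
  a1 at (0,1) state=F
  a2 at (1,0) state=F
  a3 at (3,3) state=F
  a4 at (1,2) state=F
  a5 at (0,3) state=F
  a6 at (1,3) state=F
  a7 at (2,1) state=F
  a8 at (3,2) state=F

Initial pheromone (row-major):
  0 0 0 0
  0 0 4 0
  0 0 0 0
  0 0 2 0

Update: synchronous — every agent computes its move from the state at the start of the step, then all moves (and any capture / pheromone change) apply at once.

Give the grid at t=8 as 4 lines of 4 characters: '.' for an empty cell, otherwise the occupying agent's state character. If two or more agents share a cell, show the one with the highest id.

F...
..F.
....
..F.

t=1: a0@(1,2) a1@(1,2) a2@(0,0) a3@(3,2) a4@(1,2) a5@(1,2) a6@(1,2) a7@(1,2) a8@(3,2) | pheromone: 1 0 0 0 / 0 0 9 0 / 0 0 0 0 / 0 0 3 0
t=2: a0@(1,2) a1@(1,2) a2@(0,0) a3@(3,2) a4@(1,2) a5@(1,2) a6@(1,2) a7@(1,2) a8@(3,2) | pheromone: 1 0 0 0 / 0 0 14 0 / 0 0 0 0 / 0 0 4 0
t=3: a0@(1,2) a1@(1,2) a2@(0,0) a3@(3,2) a4@(1,2) a5@(1,2) a6@(1,2) a7@(1,2) a8@(3,2) | pheromone: 1 0 0 0 / 0 0 19 0 / 0 0 0 0 / 0 0 5 0
t=4: a0@(1,2) a1@(1,2) a2@(0,0) a3@(3,2) a4@(1,2) a5@(1,2) a6@(1,2) a7@(1,2) a8@(3,2) | pheromone: 1 0 0 0 / 0 0 24 0 / 0 0 0 0 / 0 0 6 0
t=5: a0@(1,2) a1@(1,2) a2@(0,0) a3@(3,2) a4@(1,2) a5@(1,2) a6@(1,2) a7@(1,2) a8@(3,2) | pheromone: 1 0 0 0 / 0 0 29 0 / 0 0 0 0 / 0 0 7 0
t=6: a0@(1,2) a1@(1,2) a2@(0,0) a3@(3,2) a4@(1,2) a5@(1,2) a6@(1,2) a7@(1,2) a8@(3,2) | pheromone: 1 0 0 0 / 0 0 34 0 / 0 0 0 0 / 0 0 8 0
t=7: a0@(1,2) a1@(1,2) a2@(0,0) a3@(3,2) a4@(1,2) a5@(1,2) a6@(1,2) a7@(1,2) a8@(3,2) | pheromone: 1 0 0 0 / 0 0 39 0 / 0 0 0 0 / 0 0 9 0
t=8: a0@(1,2) a1@(1,2) a2@(0,0) a3@(3,2) a4@(1,2) a5@(1,2) a6@(1,2) a7@(1,2) a8@(3,2) | pheromone: 1 0 0 0 / 0 0 44 0 / 0 0 0 0 / 0 0 10 0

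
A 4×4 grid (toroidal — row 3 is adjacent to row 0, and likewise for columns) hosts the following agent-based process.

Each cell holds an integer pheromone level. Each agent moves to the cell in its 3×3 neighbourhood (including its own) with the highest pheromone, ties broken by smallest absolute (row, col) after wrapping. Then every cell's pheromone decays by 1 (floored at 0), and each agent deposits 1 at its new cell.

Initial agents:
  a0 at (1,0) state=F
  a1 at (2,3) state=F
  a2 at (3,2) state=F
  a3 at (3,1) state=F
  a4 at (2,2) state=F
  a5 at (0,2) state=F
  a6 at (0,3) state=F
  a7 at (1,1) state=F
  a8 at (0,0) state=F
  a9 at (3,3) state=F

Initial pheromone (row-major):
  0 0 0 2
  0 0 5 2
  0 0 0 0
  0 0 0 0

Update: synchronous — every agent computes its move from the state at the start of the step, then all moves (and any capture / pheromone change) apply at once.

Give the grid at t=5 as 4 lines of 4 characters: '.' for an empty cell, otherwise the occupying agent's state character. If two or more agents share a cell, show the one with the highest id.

....
..F.
....
....

t=1: a0@(0,3) a1@(1,2) a2@(0,3) a3@(0,0) a4@(1,2) a5@(1,2) a6@(1,2) a7@(1,2) a8@(0,3) a9@(0,3) | pheromone: 1 0 0 5 / 0 0 9 1 / 0 0 0 0 / 0 0 0 0
t=2: a0@(1,2) a1@(1,2) a2@(1,2) a3@(0,3) a4@(1,2) a5@(1,2) a6@(1,2) a7@(1,2) a8@(1,2) a9@(1,2) | pheromone: 0 0 0 5 / 0 0 17 0 / 0 0 0 0 / 0 0 0 0
t=3: a0@(1,2) a1@(1,2) a2@(1,2) a3@(1,2) a4@(1,2) a5@(1,2) a6@(1,2) a7@(1,2) a8@(1,2) a9@(1,2) | pheromone: 0 0 0 4 / 0 0 26 0 / 0 0 0 0 / 0 0 0 0
t=4: a0@(1,2) a1@(1,2) a2@(1,2) a3@(1,2) a4@(1,2) a5@(1,2) a6@(1,2) a7@(1,2) a8@(1,2) a9@(1,2) | pheromone: 0 0 0 3 / 0 0 35 0 / 0 0 0 0 / 0 0 0 0
t=5: a0@(1,2) a1@(1,2) a2@(1,2) a3@(1,2) a4@(1,2) a5@(1,2) a6@(1,2) a7@(1,2) a8@(1,2) a9@(1,2) | pheromone: 0 0 0 2 / 0 0 44 0 / 0 0 0 0 / 0 0 0 0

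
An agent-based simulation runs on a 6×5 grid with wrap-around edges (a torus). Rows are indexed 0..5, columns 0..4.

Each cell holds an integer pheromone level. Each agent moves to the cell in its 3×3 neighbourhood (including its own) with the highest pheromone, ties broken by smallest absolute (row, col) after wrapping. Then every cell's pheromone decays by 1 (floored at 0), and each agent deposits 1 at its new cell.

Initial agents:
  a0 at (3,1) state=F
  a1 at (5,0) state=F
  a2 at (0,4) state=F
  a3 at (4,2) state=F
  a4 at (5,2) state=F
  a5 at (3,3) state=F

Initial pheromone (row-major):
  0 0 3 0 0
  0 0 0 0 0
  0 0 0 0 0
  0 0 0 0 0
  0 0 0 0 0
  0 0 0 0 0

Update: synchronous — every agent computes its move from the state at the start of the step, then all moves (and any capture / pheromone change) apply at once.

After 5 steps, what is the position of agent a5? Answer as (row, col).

t=1: a0@(2,0) a1@(0,0) a2@(0,0) a3@(3,1) a4@(0,2) a5@(2,2) | pheromone: 2 0 3 0 0 / 0 0 0 0 0 / 1 0 1 0 0 / 0 1 0 0 0 / 0 0 0 0 0 / 0 0 0 0 0
t=2: a0@(2,0) a1@(0,0) a2@(0,0) a3@(2,0) a4@(0,2) a5@(2,2) | pheromone: 3 0 3 0 0 / 0 0 0 0 0 / 2 0 1 0 0 / 0 0 0 0 0 / 0 0 0 0 0 / 0 0 0 0 0
t=3: a0@(2,0) a1@(0,0) a2@(0,0) a3@(2,0) a4@(0,2) a5@(2,2) | pheromone: 4 0 3 0 0 / 0 0 0 0 0 / 3 0 1 0 0 / 0 0 0 0 0 / 0 0 0 0 0 / 0 0 0 0 0
t=4: a0@(2,0) a1@(0,0) a2@(0,0) a3@(2,0) a4@(0,2) a5@(2,2) | pheromone: 5 0 3 0 0 / 0 0 0 0 0 / 4 0 1 0 0 / 0 0 0 0 0 / 0 0 0 0 0 / 0 0 0 0 0
t=5: a0@(2,0) a1@(0,0) a2@(0,0) a3@(2,0) a4@(0,2) a5@(2,2) | pheromone: 6 0 3 0 0 / 0 0 0 0 0 / 5 0 1 0 0 / 0 0 0 0 0 / 0 0 0 0 0 / 0 0 0 0 0

(2, 2)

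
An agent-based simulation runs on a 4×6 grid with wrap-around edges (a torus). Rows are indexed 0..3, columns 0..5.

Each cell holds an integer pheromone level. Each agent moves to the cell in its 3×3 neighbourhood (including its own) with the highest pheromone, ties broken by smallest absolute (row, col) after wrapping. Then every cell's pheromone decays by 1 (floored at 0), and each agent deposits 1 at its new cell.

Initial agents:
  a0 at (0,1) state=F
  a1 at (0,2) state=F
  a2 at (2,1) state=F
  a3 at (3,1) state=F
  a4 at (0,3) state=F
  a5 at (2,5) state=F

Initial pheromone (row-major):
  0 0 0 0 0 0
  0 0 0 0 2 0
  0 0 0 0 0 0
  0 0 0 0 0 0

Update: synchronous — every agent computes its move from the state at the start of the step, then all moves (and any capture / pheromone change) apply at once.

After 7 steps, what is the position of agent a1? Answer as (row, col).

(0, 0)

t=1: a0@(0,0) a1@(0,1) a2@(1,0) a3@(0,0) a4@(1,4) a5@(1,4) | pheromone: 2 1 0 0 0 0 / 1 0 0 0 3 0 / 0 0 0 0 0 0 / 0 0 0 0 0 0
t=2: a0@(0,0) a1@(0,0) a2@(0,0) a3@(0,0) a4@(1,4) a5@(1,4) | pheromone: 5 0 0 0 0 0 / 0 0 0 0 4 0 / 0 0 0 0 0 0 / 0 0 0 0 0 0
t=3: a0@(0,0) a1@(0,0) a2@(0,0) a3@(0,0) a4@(1,4) a5@(1,4) | pheromone: 8 0 0 0 0 0 / 0 0 0 0 5 0 / 0 0 0 0 0 0 / 0 0 0 0 0 0
t=4: a0@(0,0) a1@(0,0) a2@(0,0) a3@(0,0) a4@(1,4) a5@(1,4) | pheromone: 11 0 0 0 0 0 / 0 0 0 0 6 0 / 0 0 0 0 0 0 / 0 0 0 0 0 0
t=5: a0@(0,0) a1@(0,0) a2@(0,0) a3@(0,0) a4@(1,4) a5@(1,4) | pheromone: 14 0 0 0 0 0 / 0 0 0 0 7 0 / 0 0 0 0 0 0 / 0 0 0 0 0 0
t=6: a0@(0,0) a1@(0,0) a2@(0,0) a3@(0,0) a4@(1,4) a5@(1,4) | pheromone: 17 0 0 0 0 0 / 0 0 0 0 8 0 / 0 0 0 0 0 0 / 0 0 0 0 0 0
t=7: a0@(0,0) a1@(0,0) a2@(0,0) a3@(0,0) a4@(1,4) a5@(1,4) | pheromone: 20 0 0 0 0 0 / 0 0 0 0 9 0 / 0 0 0 0 0 0 / 0 0 0 0 0 0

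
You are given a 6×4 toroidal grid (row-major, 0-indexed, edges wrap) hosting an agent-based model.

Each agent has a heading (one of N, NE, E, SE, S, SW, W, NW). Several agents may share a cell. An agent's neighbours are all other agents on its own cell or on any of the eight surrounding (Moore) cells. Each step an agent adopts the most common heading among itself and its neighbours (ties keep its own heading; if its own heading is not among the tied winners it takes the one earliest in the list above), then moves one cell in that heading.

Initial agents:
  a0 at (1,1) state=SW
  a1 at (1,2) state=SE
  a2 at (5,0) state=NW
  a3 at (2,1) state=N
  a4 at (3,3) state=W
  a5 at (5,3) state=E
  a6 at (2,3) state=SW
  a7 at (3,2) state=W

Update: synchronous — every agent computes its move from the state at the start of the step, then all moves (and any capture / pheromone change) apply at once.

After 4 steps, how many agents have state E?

1

t=1: a0@(2,0):SW a1@(2,1):SW a2@(4,3):NW a3@(1,1):N a4@(3,2):W a5@(5,0):E a6@(2,2):W a7@(3,1):W
t=2: a0@(3,3):SW a1@(2,0):W a2@(3,2):NW a3@(2,0):SW a4@(3,1):W a5@(5,1):E a6@(2,1):W a7@(3,0):W
t=3: a0@(4,2):SW a1@(2,3):W a2@(3,1):W a3@(2,3):W a4@(3,0):W a5@(5,2):E a6@(2,0):W a7@(3,3):W
t=4: a0@(4,1):W a1@(2,2):W a2@(3,0):W a3@(2,2):W a4@(3,3):W a5@(5,3):E a6@(2,3):W a7@(3,2):W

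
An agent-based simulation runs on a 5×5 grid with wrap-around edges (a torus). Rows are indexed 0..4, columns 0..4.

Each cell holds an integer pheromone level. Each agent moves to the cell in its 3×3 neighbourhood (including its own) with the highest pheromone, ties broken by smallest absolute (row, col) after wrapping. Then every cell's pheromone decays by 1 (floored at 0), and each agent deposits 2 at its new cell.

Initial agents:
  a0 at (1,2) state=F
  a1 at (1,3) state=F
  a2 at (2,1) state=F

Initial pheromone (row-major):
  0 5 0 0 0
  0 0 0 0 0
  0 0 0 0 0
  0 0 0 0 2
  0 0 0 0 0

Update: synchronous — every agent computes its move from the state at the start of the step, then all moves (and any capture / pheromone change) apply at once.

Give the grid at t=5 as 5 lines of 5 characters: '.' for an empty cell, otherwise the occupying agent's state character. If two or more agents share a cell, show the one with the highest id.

t=1: a0@(0,1) a1@(0,2) a2@(1,0) | pheromone: 0 6 2 0 0 / 2 0 0 0 0 / 0 0 0 0 0 / 0 0 0 0 1 / 0 0 0 0 0
t=2: a0@(0,1) a1@(0,1) a2@(0,1) | pheromone: 0 11 1 0 0 / 1 0 0 0 0 / 0 0 0 0 0 / 0 0 0 0 0 / 0 0 0 0 0
t=3: a0@(0,1) a1@(0,1) a2@(0,1) | pheromone: 0 16 0 0 0 / 0 0 0 0 0 / 0 0 0 0 0 / 0 0 0 0 0 / 0 0 0 0 0
t=4: a0@(0,1) a1@(0,1) a2@(0,1) | pheromone: 0 21 0 0 0 / 0 0 0 0 0 / 0 0 0 0 0 / 0 0 0 0 0 / 0 0 0 0 0
t=5: a0@(0,1) a1@(0,1) a2@(0,1) | pheromone: 0 26 0 0 0 / 0 0 0 0 0 / 0 0 0 0 0 / 0 0 0 0 0 / 0 0 0 0 0

.F...
.....
.....
.....
.....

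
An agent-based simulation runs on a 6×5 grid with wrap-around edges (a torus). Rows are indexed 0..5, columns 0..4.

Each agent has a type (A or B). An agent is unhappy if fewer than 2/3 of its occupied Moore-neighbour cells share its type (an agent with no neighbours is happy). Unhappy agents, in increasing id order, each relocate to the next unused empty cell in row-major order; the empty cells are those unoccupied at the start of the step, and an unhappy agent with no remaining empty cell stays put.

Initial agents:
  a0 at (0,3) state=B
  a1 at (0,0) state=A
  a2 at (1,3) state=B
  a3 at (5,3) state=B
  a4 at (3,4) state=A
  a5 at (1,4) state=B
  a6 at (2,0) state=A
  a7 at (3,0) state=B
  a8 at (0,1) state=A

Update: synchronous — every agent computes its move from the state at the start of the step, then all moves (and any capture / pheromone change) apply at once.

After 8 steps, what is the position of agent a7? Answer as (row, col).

(3, 0)

t=1: a0@(0,3):B a1@(0,2):A a2@(1,3):B a3@(5,3):B a4@(0,4):A a5@(1,0):B a6@(1,1):A a7@(1,2):B a8@(0,1):A
t=2: a0@(0,0):B a1@(1,4):A a2@(2,0):B a3@(2,1):B a4@(2,2):A a5@(2,3):B a6@(2,4):A a7@(3,0):B a8@(3,1):A
t=3: a0@(0,1):B a1@(0,2):A a2@(0,3):B a3@(0,4):B a4@(1,0):A a5@(1,1):B a6@(1,2):A a7@(1,3):B a8@(3,2):A
t=4: a0@(0,0):B a1@(1,4):A a2@(2,0):B a3@(0,4):B a4@(2,1):A a5@(2,2):B a6@(2,3):A a7@(2,4):B a8@(3,2):A
t=5: a0@(0,1):B a1@(0,2):A a2@(0,3):B a3@(1,0):B a4@(1,1):A a5@(1,2):B a6@(1,3):A a7@(3,0):B a8@(3,2):A
t=6: a0@(0,0):B a1@(0,4):A a2@(1,4):B a3@(2,0):B a4@(2,1):A a5@(2,2):B a6@(2,3):A a7@(3,0):B a8@(3,2):A
t=7: a0@(0,1):B a1@(0,2):A a2@(0,3):B a3@(2,0):B a4@(1,0):A a5@(1,1):B a6@(1,2):A a7@(1,3):B a8@(3,2):A
t=8: a0@(0,0):B a1@(0,4):A a2@(1,4):B a3@(2,1):B a4@(2,2):A a5@(2,3):B a6@(2,4):A a7@(3,0):B a8@(3,2):A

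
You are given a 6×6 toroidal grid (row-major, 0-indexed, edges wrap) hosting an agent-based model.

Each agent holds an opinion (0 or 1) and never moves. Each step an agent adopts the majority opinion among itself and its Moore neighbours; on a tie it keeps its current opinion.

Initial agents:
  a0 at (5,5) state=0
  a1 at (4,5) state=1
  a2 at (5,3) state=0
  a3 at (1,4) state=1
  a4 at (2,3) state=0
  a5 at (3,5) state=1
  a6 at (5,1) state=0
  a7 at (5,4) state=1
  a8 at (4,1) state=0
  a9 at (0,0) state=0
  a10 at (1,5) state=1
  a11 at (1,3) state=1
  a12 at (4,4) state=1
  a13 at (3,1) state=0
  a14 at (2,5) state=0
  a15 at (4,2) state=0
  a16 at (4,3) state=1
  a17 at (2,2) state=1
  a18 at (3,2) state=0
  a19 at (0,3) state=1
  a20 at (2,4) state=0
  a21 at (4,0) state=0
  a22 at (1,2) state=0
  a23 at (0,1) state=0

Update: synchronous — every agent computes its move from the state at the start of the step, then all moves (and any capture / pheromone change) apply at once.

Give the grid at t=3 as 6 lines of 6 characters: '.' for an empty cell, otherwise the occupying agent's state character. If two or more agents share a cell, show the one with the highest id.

00.1..
..0111
..0011
.00..1
000111
.0.110

t=1: a0@(5,5):0 a1@(4,5):1 a2@(5,3):1 a3@(1,4):1 a4@(2,3):0 a5@(3,5):1 a6@(5,1):0 a7@(5,4):1 a8@(4,1):0 a9@(0,0):0 a10@(1,5):0 a11@(1,3):1 a12@(4,4):1 a13@(3,1):0 a14@(2,5):1 a15@(4,2):0 a16@(4,3):1 a17@(2,2):0 a18@(3,2):0 a19@(0,3):1 a20@(2,4):1 a21@(4,0):0 a22@(1,2):0 a23@(0,1):0
t=2: a0@(5,5):0 a1@(4,5):1 a2@(5,3):1 a3@(1,4):1 a4@(2,3):0 a5@(3,5):1 a6@(5,1):0 a7@(5,4):1 a8@(4,1):0 a9@(0,0):0 a10@(1,5):1 a11@(1,3):1 a12@(4,4):1 a13@(3,1):0 a14@(2,5):1 a15@(4,2):0 a16@(4,3):1 a17@(2,2):0 a18@(3,2):0 a19@(0,3):1 a20@(2,4):1 a21@(4,0):0 a22@(1,2):0 a23@(0,1):0
t=3: (unchanged — steady state)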